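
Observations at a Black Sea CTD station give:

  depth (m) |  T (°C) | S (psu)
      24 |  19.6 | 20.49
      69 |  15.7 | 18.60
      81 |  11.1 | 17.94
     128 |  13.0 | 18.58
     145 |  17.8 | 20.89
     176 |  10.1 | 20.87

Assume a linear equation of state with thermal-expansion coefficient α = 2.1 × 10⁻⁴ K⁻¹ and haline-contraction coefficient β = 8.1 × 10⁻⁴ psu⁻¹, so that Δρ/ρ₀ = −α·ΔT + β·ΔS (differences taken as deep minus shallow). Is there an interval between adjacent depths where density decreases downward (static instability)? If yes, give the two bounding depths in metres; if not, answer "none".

Evaluate Δρ/ρ₀ = −αΔT + βΔS across each adjacent pair:
  24–69 m: −αΔT+βΔS = −(2.1 × 10⁻⁴)(-3.9)+(8.1 × 10⁻⁴)(-1.89) = -7.1 × 10⁻⁴ → UNSTABLE
  69–81 m: −αΔT+βΔS = −(2.1 × 10⁻⁴)(-4.6)+(8.1 × 10⁻⁴)(-0.66) = 4.3 × 10⁻⁴ → stable
  81–128 m: −αΔT+βΔS = −(2.1 × 10⁻⁴)(+1.9)+(8.1 × 10⁻⁴)(+0.64) = 1.2 × 10⁻⁴ → stable
  128–145 m: −αΔT+βΔS = −(2.1 × 10⁻⁴)(+4.8)+(8.1 × 10⁻⁴)(+2.31) = 8.6 × 10⁻⁴ → stable
  145–176 m: −αΔT+βΔS = −(2.1 × 10⁻⁴)(-7.7)+(8.1 × 10⁻⁴)(-0.02) = 1.6 × 10⁻³ → stable
The 24–69 m interval has Δρ < 0: lighter water underlies denser water.

24–69 m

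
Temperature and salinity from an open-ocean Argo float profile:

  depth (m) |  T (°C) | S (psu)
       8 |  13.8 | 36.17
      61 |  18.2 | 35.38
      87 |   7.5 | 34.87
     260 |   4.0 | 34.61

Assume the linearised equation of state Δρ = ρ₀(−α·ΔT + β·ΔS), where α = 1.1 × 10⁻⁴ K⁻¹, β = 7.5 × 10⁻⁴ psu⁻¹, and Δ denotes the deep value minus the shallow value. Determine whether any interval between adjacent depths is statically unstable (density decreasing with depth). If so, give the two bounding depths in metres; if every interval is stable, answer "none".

8–61 m

Evaluate Δρ/ρ₀ = −αΔT + βΔS across each adjacent pair:
  8–61 m: −αΔT+βΔS = −(1.1 × 10⁻⁴)(+4.4)+(7.5 × 10⁻⁴)(-0.79) = -1.1 × 10⁻³ → UNSTABLE
  61–87 m: −αΔT+βΔS = −(1.1 × 10⁻⁴)(-10.7)+(7.5 × 10⁻⁴)(-0.51) = 7.9 × 10⁻⁴ → stable
  87–260 m: −αΔT+βΔS = −(1.1 × 10⁻⁴)(-3.5)+(7.5 × 10⁻⁴)(-0.26) = 1.9 × 10⁻⁴ → stable
The 8–61 m interval has Δρ < 0: lighter water underlies denser water.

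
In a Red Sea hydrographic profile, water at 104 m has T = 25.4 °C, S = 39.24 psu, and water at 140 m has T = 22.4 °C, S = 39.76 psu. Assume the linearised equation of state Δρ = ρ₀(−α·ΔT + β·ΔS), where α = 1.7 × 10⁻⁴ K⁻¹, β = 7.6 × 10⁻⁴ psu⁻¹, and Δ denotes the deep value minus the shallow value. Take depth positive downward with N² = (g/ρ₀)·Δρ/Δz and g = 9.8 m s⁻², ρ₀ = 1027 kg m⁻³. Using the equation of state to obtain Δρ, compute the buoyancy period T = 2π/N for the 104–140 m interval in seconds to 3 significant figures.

400 s

ΔT = -3.0 K, ΔS = +0.52 psu (deep − shallow).
Δρ/ρ₀ = −αΔT + βΔS = 5.10 × 10⁻⁴ + 3.952 × 10⁻⁴ = 9.052 × 10⁻⁴, so Δρ ≈ 0.9296 kg m⁻³.
N² = (g/ρ₀)·Δρ/Δz = g·(Δρ/ρ₀)/Δz = 9.8 × 9.052 × 10⁻⁴ / 36 = 2.4642 × 10⁻⁴ s⁻².
N = √(2.4642 × 10⁻⁴) = 0.015698 rad s⁻¹ → T = 2π/N = 400.25 s ≈ 400 s.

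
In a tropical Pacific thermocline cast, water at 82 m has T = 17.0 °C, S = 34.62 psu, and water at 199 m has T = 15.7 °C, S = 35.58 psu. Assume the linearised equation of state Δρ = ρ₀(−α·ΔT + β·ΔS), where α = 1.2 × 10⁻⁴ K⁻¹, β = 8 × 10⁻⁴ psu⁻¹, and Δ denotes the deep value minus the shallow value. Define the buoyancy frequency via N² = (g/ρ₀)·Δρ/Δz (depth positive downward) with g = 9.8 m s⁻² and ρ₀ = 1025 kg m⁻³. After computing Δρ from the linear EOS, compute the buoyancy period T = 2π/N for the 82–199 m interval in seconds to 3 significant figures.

ΔT = -1.3 K, ΔS = +0.96 psu (deep − shallow).
Δρ/ρ₀ = −αΔT + βΔS = 1.56 × 10⁻⁴ + 7.68 × 10⁻⁴ = 9.24 × 10⁻⁴, so Δρ ≈ 0.9471 kg m⁻³.
N² = (g/ρ₀)·Δρ/Δz = g·(Δρ/ρ₀)/Δz = 9.8 × 9.24 × 10⁻⁴ / 117 = 7.7395 × 10⁻⁵ s⁻².
N = √(7.7395 × 10⁻⁵) = 8.7974 × 10⁻³ rad s⁻¹ → T = 2π/N = 714.21 s ≈ 714 s.

714 s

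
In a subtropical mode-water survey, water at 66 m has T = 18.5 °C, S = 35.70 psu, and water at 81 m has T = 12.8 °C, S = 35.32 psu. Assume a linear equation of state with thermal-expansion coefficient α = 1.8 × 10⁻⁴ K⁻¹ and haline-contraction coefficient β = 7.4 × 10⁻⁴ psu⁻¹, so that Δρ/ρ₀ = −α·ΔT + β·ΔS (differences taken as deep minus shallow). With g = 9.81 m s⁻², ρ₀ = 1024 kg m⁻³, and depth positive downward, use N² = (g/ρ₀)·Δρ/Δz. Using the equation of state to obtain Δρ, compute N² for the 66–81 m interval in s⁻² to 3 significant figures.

4.87 × 10⁻⁴ s⁻²

ΔT = -5.7 K, ΔS = -0.38 psu (deep − shallow).
Δρ/ρ₀ = −αΔT + βΔS = 1.026 × 10⁻³ − 2.812 × 10⁻⁴ = 7.448 × 10⁻⁴, so Δρ ≈ 0.7627 kg m⁻³.
N² = (g/ρ₀)·Δρ/Δz = g·(Δρ/ρ₀)/Δz = 9.81 × 7.448 × 10⁻⁴ / 15 = 4.8710 × 10⁻⁴ s⁻² ≈ 4.87 × 10⁻⁴ s⁻².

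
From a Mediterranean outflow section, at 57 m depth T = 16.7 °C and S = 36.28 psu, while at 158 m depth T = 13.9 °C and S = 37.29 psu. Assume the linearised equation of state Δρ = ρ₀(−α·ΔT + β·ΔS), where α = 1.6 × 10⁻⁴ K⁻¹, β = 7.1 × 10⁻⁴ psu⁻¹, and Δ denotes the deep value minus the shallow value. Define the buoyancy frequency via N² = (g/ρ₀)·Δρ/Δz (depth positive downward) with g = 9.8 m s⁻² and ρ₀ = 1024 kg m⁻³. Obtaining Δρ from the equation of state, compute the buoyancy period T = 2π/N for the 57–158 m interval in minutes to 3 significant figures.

ΔT = -2.8 K, ΔS = +1.01 psu (deep − shallow).
Δρ/ρ₀ = −αΔT + βΔS = 4.48 × 10⁻⁴ + 7.171 × 10⁻⁴ = 1.1651 × 10⁻³, so Δρ ≈ 1.193 kg m⁻³.
N² = (g/ρ₀)·Δρ/Δz = g·(Δρ/ρ₀)/Δz = 9.8 × 1.1651 × 10⁻³ / 101 = 1.1305 × 10⁻⁴ s⁻².
N = √(1.1305 × 10⁻⁴) = 0.010632 rad s⁻¹ → T = 2π/N = 590.97 s = 9.8495 min ≈ 9.85 min.

9.85 min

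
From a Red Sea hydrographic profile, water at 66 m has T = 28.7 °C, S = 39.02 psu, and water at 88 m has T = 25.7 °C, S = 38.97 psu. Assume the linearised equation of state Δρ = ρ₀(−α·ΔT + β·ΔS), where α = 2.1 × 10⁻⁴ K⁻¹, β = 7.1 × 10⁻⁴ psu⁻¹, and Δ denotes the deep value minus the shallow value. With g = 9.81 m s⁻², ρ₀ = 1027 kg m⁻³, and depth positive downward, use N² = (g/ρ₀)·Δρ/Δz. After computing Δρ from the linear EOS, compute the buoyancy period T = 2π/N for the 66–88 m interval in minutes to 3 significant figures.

ΔT = -3.0 K, ΔS = -0.05 psu (deep − shallow).
Δρ/ρ₀ = −αΔT + βΔS = 6.30 × 10⁻⁴ − 3.55 × 10⁻⁵ = 5.945 × 10⁻⁴, so Δρ ≈ 0.6106 kg m⁻³.
N² = (g/ρ₀)·Δρ/Δz = g·(Δρ/ρ₀)/Δz = 9.81 × 5.945 × 10⁻⁴ / 22 = 2.6509 × 10⁻⁴ s⁻².
N = √(2.6509 × 10⁻⁴) = 0.016282 rad s⁻¹ → T = 2π/N = 385.90 s = 6.4317 min ≈ 6.43 min.

6.43 min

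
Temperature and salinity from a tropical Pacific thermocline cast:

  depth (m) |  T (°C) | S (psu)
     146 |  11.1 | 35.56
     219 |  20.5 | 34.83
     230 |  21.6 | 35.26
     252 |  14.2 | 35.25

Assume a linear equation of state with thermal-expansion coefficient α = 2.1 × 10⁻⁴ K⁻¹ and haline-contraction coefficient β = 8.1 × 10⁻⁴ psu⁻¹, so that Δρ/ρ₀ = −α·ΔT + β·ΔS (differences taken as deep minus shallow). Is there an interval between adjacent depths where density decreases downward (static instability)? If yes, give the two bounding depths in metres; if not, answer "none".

Evaluate Δρ/ρ₀ = −αΔT + βΔS across each adjacent pair:
  146–219 m: −αΔT+βΔS = −(2.1 × 10⁻⁴)(+9.4)+(8.1 × 10⁻⁴)(-0.73) = -2.6 × 10⁻³ → UNSTABLE
  219–230 m: −αΔT+βΔS = −(2.1 × 10⁻⁴)(+1.1)+(8.1 × 10⁻⁴)(+0.43) = 1.2 × 10⁻⁴ → stable
  230–252 m: −αΔT+βΔS = −(2.1 × 10⁻⁴)(-7.4)+(8.1 × 10⁻⁴)(-0.01) = 1.5 × 10⁻³ → stable
The 146–219 m interval has Δρ < 0: lighter water underlies denser water.

146–219 m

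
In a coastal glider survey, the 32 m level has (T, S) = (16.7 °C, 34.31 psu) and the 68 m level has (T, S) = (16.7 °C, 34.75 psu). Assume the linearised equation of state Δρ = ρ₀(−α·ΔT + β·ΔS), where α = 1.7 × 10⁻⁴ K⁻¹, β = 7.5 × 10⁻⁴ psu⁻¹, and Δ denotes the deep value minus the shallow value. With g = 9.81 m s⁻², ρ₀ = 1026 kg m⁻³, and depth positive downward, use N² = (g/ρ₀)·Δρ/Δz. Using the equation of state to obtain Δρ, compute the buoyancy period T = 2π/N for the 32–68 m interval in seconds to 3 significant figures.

663 s

ΔT = +0.0 K, ΔS = +0.44 psu (deep − shallow).
Δρ/ρ₀ = −αΔT + βΔS = 0 + 3.30 × 10⁻⁴ = 3.30 × 10⁻⁴, so Δρ ≈ 0.3386 kg m⁻³.
N² = (g/ρ₀)·Δρ/Δz = g·(Δρ/ρ₀)/Δz = 9.81 × 3.30 × 10⁻⁴ / 36 = 8.9925 × 10⁻⁵ s⁻².
N = √(8.9925 × 10⁻⁵) = 9.4829 × 10⁻³ rad s⁻¹ → T = 2π/N = 662.58 s ≈ 663 s.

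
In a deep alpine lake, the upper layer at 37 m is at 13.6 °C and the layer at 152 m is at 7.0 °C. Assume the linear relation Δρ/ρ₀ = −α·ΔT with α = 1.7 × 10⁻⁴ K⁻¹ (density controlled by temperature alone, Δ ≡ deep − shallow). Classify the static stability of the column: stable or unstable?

ΔT = 7.0 − 13.6 = -6.6 K, so Δρ/ρ₀ = −αΔT = 1.122 × 10⁻³.
Δρ/ρ₀ > 0, so Δρ > 0: deeper water is denser → statically stable.

stable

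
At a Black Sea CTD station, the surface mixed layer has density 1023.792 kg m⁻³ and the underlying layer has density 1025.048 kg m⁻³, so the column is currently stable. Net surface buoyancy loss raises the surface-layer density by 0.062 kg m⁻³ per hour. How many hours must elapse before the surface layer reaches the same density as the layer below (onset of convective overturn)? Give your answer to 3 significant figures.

20.3 hours

Density deficit of the surface layer: 1025.048 − 1023.792 = 1.256 kg m⁻³.
Required change = 1.256 / 0.062 = 20.3 hours.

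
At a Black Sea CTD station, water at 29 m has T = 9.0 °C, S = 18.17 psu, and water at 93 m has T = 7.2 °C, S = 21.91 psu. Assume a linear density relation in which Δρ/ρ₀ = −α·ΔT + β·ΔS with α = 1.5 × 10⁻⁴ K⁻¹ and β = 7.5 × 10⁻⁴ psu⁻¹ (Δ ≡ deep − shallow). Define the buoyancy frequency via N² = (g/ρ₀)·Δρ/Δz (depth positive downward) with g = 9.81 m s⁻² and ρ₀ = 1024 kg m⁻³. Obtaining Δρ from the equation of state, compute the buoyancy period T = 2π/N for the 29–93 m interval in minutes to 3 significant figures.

4.82 min

ΔT = -1.8 K, ΔS = +3.74 psu (deep − shallow).
Δρ/ρ₀ = −αΔT + βΔS = 2.70 × 10⁻⁴ + 2.805 × 10⁻³ = 3.075 × 10⁻³, so Δρ ≈ 3.149 kg m⁻³.
N² = (g/ρ₀)·Δρ/Δz = g·(Δρ/ρ₀)/Δz = 9.81 × 3.075 × 10⁻³ / 64 = 4.7134 × 10⁻⁴ s⁻².
N = √(4.7134 × 10⁻⁴) = 0.021710 rad s⁻¹ → T = 2π/N = 289.41 s = 4.8235 min ≈ 4.82 min.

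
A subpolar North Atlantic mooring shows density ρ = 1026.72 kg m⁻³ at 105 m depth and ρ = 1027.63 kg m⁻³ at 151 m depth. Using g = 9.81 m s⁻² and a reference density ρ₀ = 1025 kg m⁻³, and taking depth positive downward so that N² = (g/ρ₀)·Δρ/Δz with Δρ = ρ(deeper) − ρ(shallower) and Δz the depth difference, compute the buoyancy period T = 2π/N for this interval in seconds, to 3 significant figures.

Δρ = 1027.63 − 1026.72 = 0.91 kg m⁻³ over Δz = 151 − 105 = 46 m.
N² = (9.81/1025) × (0.91/46) = 1.8933 × 10⁻⁴ s⁻².
N = √(1.8933 × 10⁻⁴) = 0.013760 rad s⁻¹, so T = 2π/N = 456.63 s ≈ 457 s.

457 s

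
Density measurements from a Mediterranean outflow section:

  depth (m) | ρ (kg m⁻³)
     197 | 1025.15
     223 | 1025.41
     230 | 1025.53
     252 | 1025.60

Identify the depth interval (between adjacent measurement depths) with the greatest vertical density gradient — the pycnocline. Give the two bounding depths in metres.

Compute the density gradient over each adjacent pair:
  197–223 m: Δρ/Δz = 0.26/26 = 0.010 kg m⁻⁴
  223–230 m: Δρ/Δz = 0.12/7 = 0.017 kg m⁻⁴
  230–252 m: Δρ/Δz = 0.07/22 = 3.2 × 10⁻³ kg m⁻⁴
The largest gradient is in the 223–230 m interval — the pycnocline.

223–230 m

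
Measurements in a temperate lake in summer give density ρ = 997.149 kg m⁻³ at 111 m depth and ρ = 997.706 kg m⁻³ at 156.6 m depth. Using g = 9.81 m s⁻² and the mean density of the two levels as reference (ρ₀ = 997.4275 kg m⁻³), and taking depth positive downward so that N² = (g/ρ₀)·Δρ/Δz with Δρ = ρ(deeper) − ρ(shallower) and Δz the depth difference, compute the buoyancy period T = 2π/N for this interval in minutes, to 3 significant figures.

Δρ = 997.706 − 997.149 = 0.557 kg m⁻³ over Δz = 156.6 − 111 = 45.6 m.
N² = (9.81/997.4275) × (0.557/45.6) = 1.2014 × 10⁻⁴ s⁻².
N = √(1.2014 × 10⁻⁴) = 0.010961 rad s⁻¹, so T = 2π/N = 573.23 s = 9.5538 min ≈ 9.55 min.

9.55 min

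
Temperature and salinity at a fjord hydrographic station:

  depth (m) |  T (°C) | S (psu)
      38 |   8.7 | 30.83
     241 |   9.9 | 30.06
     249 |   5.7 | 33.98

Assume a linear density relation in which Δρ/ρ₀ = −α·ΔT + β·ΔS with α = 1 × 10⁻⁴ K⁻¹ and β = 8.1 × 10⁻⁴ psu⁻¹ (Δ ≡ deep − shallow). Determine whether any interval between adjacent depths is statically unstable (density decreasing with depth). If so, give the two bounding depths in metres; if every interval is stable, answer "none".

38–241 m

Evaluate Δρ/ρ₀ = −αΔT + βΔS across each adjacent pair:
  38–241 m: −αΔT+βΔS = −(1 × 10⁻⁴)(+1.2)+(8.1 × 10⁻⁴)(-0.77) = -7.4 × 10⁻⁴ → UNSTABLE
  241–249 m: −αΔT+βΔS = −(1 × 10⁻⁴)(-4.2)+(8.1 × 10⁻⁴)(+3.92) = 3.6 × 10⁻³ → stable
The 38–241 m interval has Δρ < 0: lighter water underlies denser water.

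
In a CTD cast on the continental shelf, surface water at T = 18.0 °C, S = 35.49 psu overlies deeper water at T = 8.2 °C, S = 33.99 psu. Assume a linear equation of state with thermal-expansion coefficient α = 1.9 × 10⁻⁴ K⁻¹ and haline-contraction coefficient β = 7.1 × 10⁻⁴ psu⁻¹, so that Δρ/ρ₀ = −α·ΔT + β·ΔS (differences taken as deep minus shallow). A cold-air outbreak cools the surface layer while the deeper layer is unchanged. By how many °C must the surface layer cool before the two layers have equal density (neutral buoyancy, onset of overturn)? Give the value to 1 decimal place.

Neutral buoyancy requires Δρ = 0, i.e. −α(T_deep − T_surf′) + β(S_deep − S_surf) = 0.
T_surf′ = T_deep − (β/α)·ΔS = 8.2 − (7.1 × 10⁻⁴/1.9 × 10⁻⁴)·(-1.50) = 13.805 °C.
Cooling required: 18.0 − (13.805) = 4.195 °C.

4.2 °C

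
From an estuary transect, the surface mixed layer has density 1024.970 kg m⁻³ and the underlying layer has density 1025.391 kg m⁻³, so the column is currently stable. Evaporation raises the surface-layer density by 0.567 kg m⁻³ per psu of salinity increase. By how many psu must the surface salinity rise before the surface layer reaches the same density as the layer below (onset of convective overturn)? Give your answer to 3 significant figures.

0.743 psu

Density deficit of the surface layer: 1025.391 − 1024.970 = 0.421 kg m⁻³.
Required change = 0.421 / 0.567 = 0.743 psu.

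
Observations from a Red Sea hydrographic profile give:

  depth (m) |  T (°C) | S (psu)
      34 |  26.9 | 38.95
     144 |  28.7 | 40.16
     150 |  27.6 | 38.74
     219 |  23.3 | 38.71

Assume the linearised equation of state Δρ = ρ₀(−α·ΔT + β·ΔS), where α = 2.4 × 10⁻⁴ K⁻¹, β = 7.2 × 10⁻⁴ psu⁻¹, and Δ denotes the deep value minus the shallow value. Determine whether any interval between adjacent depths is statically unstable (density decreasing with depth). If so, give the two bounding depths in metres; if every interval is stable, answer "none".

144–150 m

Evaluate Δρ/ρ₀ = −αΔT + βΔS across each adjacent pair:
  34–144 m: −αΔT+βΔS = −(2.4 × 10⁻⁴)(+1.8)+(7.2 × 10⁻⁴)(+1.21) = 4.4 × 10⁻⁴ → stable
  144–150 m: −αΔT+βΔS = −(2.4 × 10⁻⁴)(-1.1)+(7.2 × 10⁻⁴)(-1.42) = -7.6 × 10⁻⁴ → UNSTABLE
  150–219 m: −αΔT+βΔS = −(2.4 × 10⁻⁴)(-4.3)+(7.2 × 10⁻⁴)(-0.03) = 1.0 × 10⁻³ → stable
The 144–150 m interval has Δρ < 0: lighter water underlies denser water.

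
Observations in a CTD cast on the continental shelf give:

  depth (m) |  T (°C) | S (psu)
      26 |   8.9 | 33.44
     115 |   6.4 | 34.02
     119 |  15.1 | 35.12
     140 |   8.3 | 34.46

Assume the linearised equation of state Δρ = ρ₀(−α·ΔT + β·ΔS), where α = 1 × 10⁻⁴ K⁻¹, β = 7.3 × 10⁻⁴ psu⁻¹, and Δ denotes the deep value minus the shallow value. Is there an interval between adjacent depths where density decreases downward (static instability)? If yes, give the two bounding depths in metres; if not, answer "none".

115–119 m

Evaluate Δρ/ρ₀ = −αΔT + βΔS across each adjacent pair:
  26–115 m: −αΔT+βΔS = −(1 × 10⁻⁴)(-2.5)+(7.3 × 10⁻⁴)(+0.58) = 6.7 × 10⁻⁴ → stable
  115–119 m: −αΔT+βΔS = −(1 × 10⁻⁴)(+8.7)+(7.3 × 10⁻⁴)(+1.10) = -6.7 × 10⁻⁵ → UNSTABLE
  119–140 m: −αΔT+βΔS = −(1 × 10⁻⁴)(-6.8)+(7.3 × 10⁻⁴)(-0.66) = 2.0 × 10⁻⁴ → stable
The 115–119 m interval has Δρ < 0: lighter water underlies denser water.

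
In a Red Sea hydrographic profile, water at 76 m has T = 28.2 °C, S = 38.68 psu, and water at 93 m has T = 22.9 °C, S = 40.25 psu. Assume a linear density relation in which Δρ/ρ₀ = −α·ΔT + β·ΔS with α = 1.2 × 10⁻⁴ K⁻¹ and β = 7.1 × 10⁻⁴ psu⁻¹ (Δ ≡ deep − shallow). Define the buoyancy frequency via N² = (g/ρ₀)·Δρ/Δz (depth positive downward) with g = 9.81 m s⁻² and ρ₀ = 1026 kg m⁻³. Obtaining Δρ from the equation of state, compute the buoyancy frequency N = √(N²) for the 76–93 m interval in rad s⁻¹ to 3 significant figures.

ΔT = -5.3 K, ΔS = +1.57 psu (deep − shallow).
Δρ/ρ₀ = −αΔT + βΔS = 6.36 × 10⁻⁴ + 1.1147 × 10⁻³ = 1.7507 × 10⁻³, so Δρ ≈ 1.796 kg m⁻³.
N² = (g/ρ₀)·Δρ/Δz = g·(Δρ/ρ₀)/Δz = 9.81 × 1.7507 × 10⁻³ / 17 = 1.0103 × 10⁻³ s⁻².
N = √(1.0103 × 10⁻³) = 0.031785 rad s⁻¹ ≈ 0.0318 rad s⁻¹.

0.0318 rad s⁻¹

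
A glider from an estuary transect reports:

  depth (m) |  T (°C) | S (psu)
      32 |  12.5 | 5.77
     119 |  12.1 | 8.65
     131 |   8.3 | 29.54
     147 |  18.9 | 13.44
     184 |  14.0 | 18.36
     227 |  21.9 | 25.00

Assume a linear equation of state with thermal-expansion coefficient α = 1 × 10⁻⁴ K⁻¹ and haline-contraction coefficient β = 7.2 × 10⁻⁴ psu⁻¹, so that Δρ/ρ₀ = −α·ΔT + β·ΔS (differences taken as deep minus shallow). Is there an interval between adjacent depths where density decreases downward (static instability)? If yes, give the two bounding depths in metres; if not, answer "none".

Evaluate Δρ/ρ₀ = −αΔT + βΔS across each adjacent pair:
  32–119 m: −αΔT+βΔS = −(1 × 10⁻⁴)(-0.4)+(7.2 × 10⁻⁴)(+2.88) = 2.1 × 10⁻³ → stable
  119–131 m: −αΔT+βΔS = −(1 × 10⁻⁴)(-3.8)+(7.2 × 10⁻⁴)(+20.89) = 0.015 → stable
  131–147 m: −αΔT+βΔS = −(1 × 10⁻⁴)(+10.6)+(7.2 × 10⁻⁴)(-16.10) = -0.013 → UNSTABLE
  147–184 m: −αΔT+βΔS = −(1 × 10⁻⁴)(-4.9)+(7.2 × 10⁻⁴)(+4.92) = 4.0 × 10⁻³ → stable
  184–227 m: −αΔT+βΔS = −(1 × 10⁻⁴)(+7.9)+(7.2 × 10⁻⁴)(+6.64) = 4.0 × 10⁻³ → stable
The 131–147 m interval has Δρ < 0: lighter water underlies denser water.

131–147 m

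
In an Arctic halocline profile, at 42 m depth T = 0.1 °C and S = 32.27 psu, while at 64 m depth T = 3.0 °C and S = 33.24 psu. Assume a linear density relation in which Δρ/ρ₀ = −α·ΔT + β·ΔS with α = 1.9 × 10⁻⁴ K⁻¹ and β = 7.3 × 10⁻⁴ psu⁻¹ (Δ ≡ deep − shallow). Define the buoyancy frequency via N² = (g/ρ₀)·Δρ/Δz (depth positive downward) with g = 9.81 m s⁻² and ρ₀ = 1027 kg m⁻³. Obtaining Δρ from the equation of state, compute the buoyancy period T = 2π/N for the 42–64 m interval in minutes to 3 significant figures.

ΔT = +2.9 K, ΔS = +0.97 psu (deep − shallow).
Δρ/ρ₀ = −αΔT + βΔS = -5.51 × 10⁻⁴ + 7.081 × 10⁻⁴ = 1.571 × 10⁻⁴, so Δρ ≈ 0.1613 kg m⁻³.
N² = (g/ρ₀)·Δρ/Δz = g·(Δρ/ρ₀)/Δz = 9.81 × 1.571 × 10⁻⁴ / 22 = 7.0052 × 10⁻⁵ s⁻².
N = √(7.0052 × 10⁻⁵) = 8.3697 × 10⁻³ rad s⁻¹ → T = 2π/N = 750.71 s = 12.512 min ≈ 12.5 min.

12.5 min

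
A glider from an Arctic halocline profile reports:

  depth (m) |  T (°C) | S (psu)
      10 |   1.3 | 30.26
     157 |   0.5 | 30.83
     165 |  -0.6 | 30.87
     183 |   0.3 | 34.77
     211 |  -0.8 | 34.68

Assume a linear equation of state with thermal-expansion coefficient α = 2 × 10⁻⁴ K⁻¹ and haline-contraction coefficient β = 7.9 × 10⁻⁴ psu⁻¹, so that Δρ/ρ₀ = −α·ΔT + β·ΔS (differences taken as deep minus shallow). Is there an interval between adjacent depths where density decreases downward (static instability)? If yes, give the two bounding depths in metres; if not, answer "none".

Evaluate Δρ/ρ₀ = −αΔT + βΔS across each adjacent pair:
  10–157 m: −αΔT+βΔS = −(2 × 10⁻⁴)(-0.8)+(7.9 × 10⁻⁴)(+0.57) = 6.1 × 10⁻⁴ → stable
  157–165 m: −αΔT+βΔS = −(2 × 10⁻⁴)(-1.1)+(7.9 × 10⁻⁴)(+0.04) = 2.5 × 10⁻⁴ → stable
  165–183 m: −αΔT+βΔS = −(2 × 10⁻⁴)(+0.9)+(7.9 × 10⁻⁴)(+3.90) = 2.9 × 10⁻³ → stable
  183–211 m: −αΔT+βΔS = −(2 × 10⁻⁴)(-1.1)+(7.9 × 10⁻⁴)(-0.09) = 1.5 × 10⁻⁴ → stable
Every interval has Δρ > 0: the column is stably stratified throughout.

none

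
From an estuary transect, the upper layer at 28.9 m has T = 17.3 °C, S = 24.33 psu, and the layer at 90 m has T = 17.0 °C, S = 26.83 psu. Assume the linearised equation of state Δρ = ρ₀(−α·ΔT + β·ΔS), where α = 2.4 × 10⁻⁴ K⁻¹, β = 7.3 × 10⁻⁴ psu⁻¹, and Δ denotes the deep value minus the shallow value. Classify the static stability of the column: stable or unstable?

stable

ΔT = 17.0 − 17.3 = -0.3 K and ΔS = 26.83 − 24.33 = +2.50 psu (deep − shallow).
−αΔT = 7.20 × 10⁻⁵; βΔS = 1.825 × 10⁻³; sum Δρ/ρ₀ = 1.897 × 10⁻³.
Δρ/ρ₀ > 0, so Δρ > 0: deeper water is denser → statically stable.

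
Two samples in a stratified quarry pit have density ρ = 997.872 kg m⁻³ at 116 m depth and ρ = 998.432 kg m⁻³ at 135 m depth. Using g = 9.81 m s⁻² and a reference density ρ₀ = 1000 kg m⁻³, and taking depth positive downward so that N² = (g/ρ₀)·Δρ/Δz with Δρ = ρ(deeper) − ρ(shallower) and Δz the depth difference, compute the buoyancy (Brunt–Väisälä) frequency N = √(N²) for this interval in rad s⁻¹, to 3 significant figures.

Δρ = 998.432 − 997.872 = 0.560 kg m⁻³ over Δz = 135 − 116 = 19 m.
N² = (9.81/1000) × (0.560/19) = 2.8914 × 10⁻⁴ s⁻².
N = √(2.8914 × 10⁻⁴) = 0.017004 rad s⁻¹ ≈ 0.0170 rad s⁻¹.

0.0170 rad s⁻¹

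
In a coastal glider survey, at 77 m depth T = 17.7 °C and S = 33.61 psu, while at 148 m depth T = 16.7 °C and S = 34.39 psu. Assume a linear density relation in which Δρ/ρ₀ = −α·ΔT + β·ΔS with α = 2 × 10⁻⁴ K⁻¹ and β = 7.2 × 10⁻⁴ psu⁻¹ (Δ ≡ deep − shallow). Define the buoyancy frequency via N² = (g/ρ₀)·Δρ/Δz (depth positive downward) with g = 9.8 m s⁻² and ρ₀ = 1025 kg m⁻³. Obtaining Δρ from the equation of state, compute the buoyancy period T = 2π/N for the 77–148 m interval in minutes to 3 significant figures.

ΔT = -1.0 K, ΔS = +0.78 psu (deep − shallow).
Δρ/ρ₀ = −αΔT + βΔS = 2.00 × 10⁻⁴ + 5.616 × 10⁻⁴ = 7.616 × 10⁻⁴, so Δρ ≈ 0.7806 kg m⁻³.
N² = (g/ρ₀)·Δρ/Δz = g·(Δρ/ρ₀)/Δz = 9.8 × 7.616 × 10⁻⁴ / 71 = 1.0512 × 10⁻⁴ s⁻².
N = √(1.0512 × 10⁻⁴) = 0.010253 rad s⁻¹ → T = 2π/N = 612.81 s = 10.213 min ≈ 10.2 min.

10.2 min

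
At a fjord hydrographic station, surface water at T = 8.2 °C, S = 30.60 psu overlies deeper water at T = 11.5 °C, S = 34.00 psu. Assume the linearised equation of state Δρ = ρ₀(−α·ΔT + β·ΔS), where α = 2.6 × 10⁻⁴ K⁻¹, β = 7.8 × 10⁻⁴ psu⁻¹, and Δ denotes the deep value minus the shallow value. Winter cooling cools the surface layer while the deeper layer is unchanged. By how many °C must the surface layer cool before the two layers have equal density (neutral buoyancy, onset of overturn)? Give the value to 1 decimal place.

6.9 °C

Neutral buoyancy requires Δρ = 0, i.e. −α(T_deep − T_surf′) + β(S_deep − S_surf) = 0.
T_surf′ = T_deep − (β/α)·ΔS = 11.5 − (7.8 × 10⁻⁴/2.6 × 10⁻⁴)·(+3.40) = 1.300 °C.
Cooling required: 8.2 − (1.300) = 6.900 °C.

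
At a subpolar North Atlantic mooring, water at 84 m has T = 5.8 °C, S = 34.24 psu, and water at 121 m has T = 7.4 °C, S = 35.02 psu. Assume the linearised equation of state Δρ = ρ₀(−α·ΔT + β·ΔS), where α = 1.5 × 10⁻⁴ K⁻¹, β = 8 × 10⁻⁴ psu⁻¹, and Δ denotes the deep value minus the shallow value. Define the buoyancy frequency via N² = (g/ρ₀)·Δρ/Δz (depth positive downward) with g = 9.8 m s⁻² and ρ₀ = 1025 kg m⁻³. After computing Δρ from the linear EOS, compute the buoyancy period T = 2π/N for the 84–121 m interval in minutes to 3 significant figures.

ΔT = +1.6 K, ΔS = +0.78 psu (deep − shallow).
Δρ/ρ₀ = −αΔT + βΔS = -2.40 × 10⁻⁴ + 6.24 × 10⁻⁴ = 3.84 × 10⁻⁴, so Δρ ≈ 0.3936 kg m⁻³.
N² = (g/ρ₀)·Δρ/Δz = g·(Δρ/ρ₀)/Δz = 9.8 × 3.84 × 10⁻⁴ / 37 = 1.0171 × 10⁻⁴ s⁻².
N = √(1.0171 × 10⁻⁴) = 0.010085 rad s⁻¹ → T = 2π/N = 623.02 s = 10.384 min ≈ 10.4 min.

10.4 min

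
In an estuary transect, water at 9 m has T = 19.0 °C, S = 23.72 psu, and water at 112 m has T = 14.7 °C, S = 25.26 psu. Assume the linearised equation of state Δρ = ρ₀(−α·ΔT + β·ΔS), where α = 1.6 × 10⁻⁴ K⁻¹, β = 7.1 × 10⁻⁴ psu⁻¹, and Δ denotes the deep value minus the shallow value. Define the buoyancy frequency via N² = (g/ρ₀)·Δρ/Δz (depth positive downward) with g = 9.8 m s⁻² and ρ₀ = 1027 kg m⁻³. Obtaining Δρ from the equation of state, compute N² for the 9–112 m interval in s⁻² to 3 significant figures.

1.69 × 10⁻⁴ s⁻²

ΔT = -4.3 K, ΔS = +1.54 psu (deep − shallow).
Δρ/ρ₀ = −αΔT + βΔS = 6.88 × 10⁻⁴ + 1.0934 × 10⁻³ = 1.7814 × 10⁻³, so Δρ ≈ 1.829 kg m⁻³.
N² = (g/ρ₀)·Δρ/Δz = g·(Δρ/ρ₀)/Δz = 9.8 × 1.7814 × 10⁻³ / 103 = 1.6949 × 10⁻⁴ s⁻² ≈ 1.69 × 10⁻⁴ s⁻².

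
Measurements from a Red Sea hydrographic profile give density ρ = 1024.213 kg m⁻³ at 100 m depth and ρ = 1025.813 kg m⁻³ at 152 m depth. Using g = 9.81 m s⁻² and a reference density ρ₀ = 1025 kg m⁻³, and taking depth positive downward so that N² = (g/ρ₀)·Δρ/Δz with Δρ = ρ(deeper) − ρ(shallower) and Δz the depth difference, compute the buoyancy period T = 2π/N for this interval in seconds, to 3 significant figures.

366 s

Δρ = 1025.813 − 1024.213 = 1.600 kg m⁻³ over Δz = 152 − 100 = 52 m.
N² = (9.81/1025) × (1.600/52) = 2.9448 × 10⁻⁴ s⁻².
N = √(2.9448 × 10⁻⁴) = 0.017160 rad s⁻¹, so T = 2π/N = 366.15 s ≈ 366 s.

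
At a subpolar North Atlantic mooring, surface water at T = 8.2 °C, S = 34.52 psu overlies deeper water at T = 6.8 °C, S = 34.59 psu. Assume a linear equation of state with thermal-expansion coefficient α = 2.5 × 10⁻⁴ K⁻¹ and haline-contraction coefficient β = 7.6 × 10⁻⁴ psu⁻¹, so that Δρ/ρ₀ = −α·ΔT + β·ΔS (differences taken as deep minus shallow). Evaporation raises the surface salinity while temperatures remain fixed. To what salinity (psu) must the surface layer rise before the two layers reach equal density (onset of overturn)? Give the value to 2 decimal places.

35.05 psu

Neutral buoyancy requires −α(T_deep − T_surf) + β(S_deep − S_surf′) = 0.
S_surf′ = S_deep − (α/β)·ΔT = 34.59 − (2.5 × 10⁻⁴/7.6 × 10⁻⁴)·(-1.4) = 35.0505 psu.
Increase required: 35.0505 − 34.52 = 0.5305 psu.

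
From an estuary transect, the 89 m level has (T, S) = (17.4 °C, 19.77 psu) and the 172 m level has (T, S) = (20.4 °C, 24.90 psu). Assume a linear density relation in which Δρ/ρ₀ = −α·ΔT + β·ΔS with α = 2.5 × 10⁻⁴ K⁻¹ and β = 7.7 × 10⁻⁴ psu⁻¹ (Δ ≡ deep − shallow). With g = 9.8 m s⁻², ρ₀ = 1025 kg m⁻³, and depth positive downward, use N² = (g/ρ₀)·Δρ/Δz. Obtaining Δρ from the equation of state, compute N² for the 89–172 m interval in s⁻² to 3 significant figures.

3.78 × 10⁻⁴ s⁻²

ΔT = +3.0 K, ΔS = +5.13 psu (deep − shallow).
Δρ/ρ₀ = −αΔT + βΔS = -7.50 × 10⁻⁴ + 3.9501 × 10⁻³ = 3.2001 × 10⁻³, so Δρ ≈ 3.280 kg m⁻³.
N² = (g/ρ₀)·Δρ/Δz = g·(Δρ/ρ₀)/Δz = 9.8 × 3.2001 × 10⁻³ / 83 = 3.7784 × 10⁻⁴ s⁻² ≈ 3.78 × 10⁻⁴ s⁻².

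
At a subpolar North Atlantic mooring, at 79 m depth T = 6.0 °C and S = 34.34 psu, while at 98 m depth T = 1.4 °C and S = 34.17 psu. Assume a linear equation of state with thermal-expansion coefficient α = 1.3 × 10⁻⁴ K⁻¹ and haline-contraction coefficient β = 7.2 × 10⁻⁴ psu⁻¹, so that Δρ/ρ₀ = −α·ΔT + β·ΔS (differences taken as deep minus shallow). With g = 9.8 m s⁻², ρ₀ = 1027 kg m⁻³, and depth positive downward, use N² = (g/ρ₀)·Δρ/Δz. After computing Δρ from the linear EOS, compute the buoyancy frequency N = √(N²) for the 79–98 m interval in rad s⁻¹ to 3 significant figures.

ΔT = -4.6 K, ΔS = -0.17 psu (deep − shallow).
Δρ/ρ₀ = −αΔT + βΔS = 5.98 × 10⁻⁴ − 1.224 × 10⁻⁴ = 4.756 × 10⁻⁴, so Δρ ≈ 0.4884 kg m⁻³.
N² = (g/ρ₀)·Δρ/Δz = g·(Δρ/ρ₀)/Δz = 9.8 × 4.756 × 10⁻⁴ / 19 = 2.4531 × 10⁻⁴ s⁻².
N = √(2.4531 × 10⁻⁴) = 0.015662 rad s⁻¹ ≈ 0.0157 rad s⁻¹.

0.0157 rad s⁻¹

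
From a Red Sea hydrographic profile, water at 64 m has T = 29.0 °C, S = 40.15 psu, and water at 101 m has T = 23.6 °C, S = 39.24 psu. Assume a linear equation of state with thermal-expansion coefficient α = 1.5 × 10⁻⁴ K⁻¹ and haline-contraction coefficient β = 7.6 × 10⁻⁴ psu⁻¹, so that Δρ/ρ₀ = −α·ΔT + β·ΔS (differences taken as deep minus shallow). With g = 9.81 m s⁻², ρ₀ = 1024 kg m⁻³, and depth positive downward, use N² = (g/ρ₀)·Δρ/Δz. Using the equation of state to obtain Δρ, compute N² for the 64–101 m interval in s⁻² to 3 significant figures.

ΔT = -5.4 K, ΔS = -0.91 psu (deep − shallow).
Δρ/ρ₀ = −αΔT + βΔS = 8.10 × 10⁻⁴ − 6.916 × 10⁻⁴ = 1.184 × 10⁻⁴, so Δρ ≈ 0.1212 kg m⁻³.
N² = (g/ρ₀)·Δρ/Δz = g·(Δρ/ρ₀)/Δz = 9.81 × 1.184 × 10⁻⁴ / 37 = 3.1392 × 10⁻⁵ s⁻² ≈ 3.14 × 10⁻⁵ s⁻².

3.14 × 10⁻⁵ s⁻²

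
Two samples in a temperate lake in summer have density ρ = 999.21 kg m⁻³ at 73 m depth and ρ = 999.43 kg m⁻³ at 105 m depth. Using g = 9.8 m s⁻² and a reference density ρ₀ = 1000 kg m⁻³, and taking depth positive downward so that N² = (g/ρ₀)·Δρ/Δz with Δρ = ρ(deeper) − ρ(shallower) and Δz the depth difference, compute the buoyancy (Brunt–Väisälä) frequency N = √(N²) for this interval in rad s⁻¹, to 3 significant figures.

Δρ = 999.43 − 999.21 = 0.22 kg m⁻³ over Δz = 105 − 73 = 32 m.
N² = (9.8/1000) × (0.22/32) = 6.7375 × 10⁻⁵ s⁻².
N = √(6.7375 × 10⁻⁵) = 8.2082 × 10⁻³ rad s⁻¹ ≈ 8.21 × 10⁻³ rad s⁻¹.

8.21 × 10⁻³ rad s⁻¹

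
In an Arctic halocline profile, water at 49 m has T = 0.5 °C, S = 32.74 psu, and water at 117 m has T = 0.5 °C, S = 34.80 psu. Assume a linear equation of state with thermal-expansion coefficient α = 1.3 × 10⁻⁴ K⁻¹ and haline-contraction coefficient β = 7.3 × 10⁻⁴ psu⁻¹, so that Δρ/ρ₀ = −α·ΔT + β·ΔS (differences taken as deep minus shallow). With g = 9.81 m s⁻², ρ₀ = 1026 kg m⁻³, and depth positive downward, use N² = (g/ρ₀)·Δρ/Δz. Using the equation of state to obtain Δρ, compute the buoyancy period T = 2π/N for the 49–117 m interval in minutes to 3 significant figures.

ΔT = +0.0 K, ΔS = +2.06 psu (deep − shallow).
Δρ/ρ₀ = −αΔT + βΔS = 0 + 1.5038 × 10⁻³ = 1.5038 × 10⁻³, so Δρ ≈ 1.543 kg m⁻³.
N² = (g/ρ₀)·Δρ/Δz = g·(Δρ/ρ₀)/Δz = 9.81 × 1.5038 × 10⁻³ / 68 = 2.1695 × 10⁻⁴ s⁻².
N = √(2.1695 × 10⁻⁴) = 0.014729 rad s⁻¹ → T = 2π/N = 426.59 s = 7.1098 min ≈ 7.11 min.

7.11 min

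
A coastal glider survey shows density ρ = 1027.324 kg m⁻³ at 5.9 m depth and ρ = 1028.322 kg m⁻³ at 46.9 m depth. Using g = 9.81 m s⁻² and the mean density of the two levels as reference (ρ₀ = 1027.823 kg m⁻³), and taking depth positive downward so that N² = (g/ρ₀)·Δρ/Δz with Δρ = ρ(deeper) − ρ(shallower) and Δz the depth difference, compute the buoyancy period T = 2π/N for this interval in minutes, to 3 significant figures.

Δρ = 1028.322 − 1027.324 = 0.998 kg m⁻³ over Δz = 46.9 − 5.9 = 41 m.
N² = (9.81/1027.823) × (0.998/41) = 2.3233 × 10⁻⁴ s⁻².
N = √(2.3233 × 10⁻⁴) = 0.015242 rad s⁻¹, so T = 2π/N = 412.23 s = 6.8705 min ≈ 6.87 min.

6.87 min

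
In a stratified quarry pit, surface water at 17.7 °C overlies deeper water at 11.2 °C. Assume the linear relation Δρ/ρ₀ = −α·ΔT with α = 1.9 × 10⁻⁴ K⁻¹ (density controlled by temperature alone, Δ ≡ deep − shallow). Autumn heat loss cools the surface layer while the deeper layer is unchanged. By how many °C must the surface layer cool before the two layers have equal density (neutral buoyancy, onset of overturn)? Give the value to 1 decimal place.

With temperature the only control, equal density requires T_surf′ = T_deep.
T_surf′ = 11.2 °C.
Cooling required: 17.7 − 11.2 = 6.5 °C.

6.5 °C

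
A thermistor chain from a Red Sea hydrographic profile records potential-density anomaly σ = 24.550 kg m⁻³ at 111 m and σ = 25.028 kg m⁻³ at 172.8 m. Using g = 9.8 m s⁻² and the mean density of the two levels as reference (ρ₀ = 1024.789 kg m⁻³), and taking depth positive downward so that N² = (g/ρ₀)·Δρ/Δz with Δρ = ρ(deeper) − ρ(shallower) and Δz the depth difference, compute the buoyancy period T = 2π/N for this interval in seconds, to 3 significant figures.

Δρ = 1025.028 − 1024.550 = 0.478 kg m⁻³ over Δz = 172.8 − 111 = 61.8 m.
N² = (9.8/1024.789) × (0.478/61.8) = 7.3966 × 10⁻⁵ s⁻².
N = √(7.3966 × 10⁻⁵) = 8.6003 × 10⁻³ rad s⁻¹, so T = 2π/N = 730.58 s ≈ 731 s.
Since Δρ > 0 the layer is stably stratified.

731 s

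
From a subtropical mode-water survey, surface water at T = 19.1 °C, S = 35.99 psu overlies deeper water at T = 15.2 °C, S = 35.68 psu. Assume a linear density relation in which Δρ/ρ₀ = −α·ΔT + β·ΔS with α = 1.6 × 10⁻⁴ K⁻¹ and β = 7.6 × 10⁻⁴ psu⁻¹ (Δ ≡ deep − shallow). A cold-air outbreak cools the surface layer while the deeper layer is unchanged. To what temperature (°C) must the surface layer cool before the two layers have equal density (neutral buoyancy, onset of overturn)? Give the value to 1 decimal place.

16.7 °C

Neutral buoyancy requires Δρ = 0, i.e. −α(T_deep − T_surf′) + β(S_deep − S_surf) = 0.
T_surf′ = T_deep − (β/α)·ΔS = 15.2 − (7.6 × 10⁻⁴/1.6 × 10⁻⁴)·(-0.31) = 16.672 °C.
Cooling required: 19.1 − (16.672) = 2.428 °C.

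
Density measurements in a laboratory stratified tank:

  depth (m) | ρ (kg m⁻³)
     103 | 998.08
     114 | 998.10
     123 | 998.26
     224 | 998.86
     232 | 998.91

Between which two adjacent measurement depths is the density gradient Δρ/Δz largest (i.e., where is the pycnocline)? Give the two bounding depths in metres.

114–123 m

Compute the density gradient over each adjacent pair:
  103–114 m: Δρ/Δz = 0.02/11 = 1.8 × 10⁻³ kg m⁻⁴
  114–123 m: Δρ/Δz = 0.16/9 = 0.018 kg m⁻⁴
  123–224 m: Δρ/Δz = 0.60/101 = 5.9 × 10⁻³ kg m⁻⁴
  224–232 m: Δρ/Δz = 0.05/8 = 6.3 × 10⁻³ kg m⁻⁴
The largest gradient is in the 114–123 m interval — the pycnocline.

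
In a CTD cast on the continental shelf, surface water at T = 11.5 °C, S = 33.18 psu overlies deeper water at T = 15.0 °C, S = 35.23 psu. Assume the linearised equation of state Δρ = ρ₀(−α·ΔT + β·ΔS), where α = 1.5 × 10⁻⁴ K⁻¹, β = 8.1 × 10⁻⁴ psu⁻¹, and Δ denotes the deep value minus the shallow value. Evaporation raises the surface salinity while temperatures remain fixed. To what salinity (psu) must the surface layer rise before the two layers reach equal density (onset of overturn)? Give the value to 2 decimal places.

Neutral buoyancy requires −α(T_deep − T_surf) + β(S_deep − S_surf′) = 0.
S_surf′ = S_deep − (α/β)·ΔT = 35.23 − (1.5 × 10⁻⁴/8.1 × 10⁻⁴)·(+3.5) = 34.5819 psu.
Increase required: 34.5819 − 33.18 = 1.4019 psu.

34.58 psu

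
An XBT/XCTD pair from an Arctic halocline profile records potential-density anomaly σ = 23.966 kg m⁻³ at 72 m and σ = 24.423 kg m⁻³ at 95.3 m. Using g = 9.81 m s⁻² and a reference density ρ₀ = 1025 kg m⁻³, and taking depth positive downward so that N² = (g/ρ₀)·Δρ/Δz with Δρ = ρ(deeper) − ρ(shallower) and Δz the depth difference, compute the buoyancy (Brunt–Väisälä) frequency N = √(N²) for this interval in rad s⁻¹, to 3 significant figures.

Δρ = 1024.423 − 1023.966 = 0.457 kg m⁻³ over Δz = 95.3 − 72 = 23.3 m.
N² = (9.81/1025) × (0.457/23.3) = 1.8772 × 10⁻⁴ s⁻².
N = √(1.8772 × 10⁻⁴) = 0.013701 rad s⁻¹ ≈ 0.0137 rad s⁻¹.

0.0137 rad s⁻¹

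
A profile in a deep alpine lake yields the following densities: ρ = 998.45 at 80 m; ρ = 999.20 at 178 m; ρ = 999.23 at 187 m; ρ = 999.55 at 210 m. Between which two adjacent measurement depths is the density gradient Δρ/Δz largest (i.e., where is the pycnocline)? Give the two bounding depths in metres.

Compute the density gradient over each adjacent pair:
  80–178 m: Δρ/Δz = 0.75/98 = 7.7 × 10⁻³ kg m⁻⁴
  178–187 m: Δρ/Δz = 0.03/9 = 3.3 × 10⁻³ kg m⁻⁴
  187–210 m: Δρ/Δz = 0.32/23 = 0.014 kg m⁻⁴
The largest gradient is in the 187–210 m interval — the pycnocline.

187–210 m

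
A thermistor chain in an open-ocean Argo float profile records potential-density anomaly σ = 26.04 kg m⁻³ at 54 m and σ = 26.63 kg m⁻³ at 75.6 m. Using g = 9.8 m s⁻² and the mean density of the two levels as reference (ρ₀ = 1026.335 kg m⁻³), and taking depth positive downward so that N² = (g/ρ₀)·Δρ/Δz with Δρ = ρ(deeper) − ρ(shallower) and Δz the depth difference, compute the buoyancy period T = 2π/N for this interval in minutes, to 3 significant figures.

6.48 min

Δρ = 1026.63 − 1026.04 = 0.59 kg m⁻³ over Δz = 75.6 − 54 = 21.6 m.
N² = (9.8/1026.335) × (0.59/21.6) = 2.6082 × 10⁻⁴ s⁻².
N = √(2.6082 × 10⁻⁴) = 0.016150 rad s⁻¹, so T = 2π/N = 389.05 s = 6.4842 min ≈ 6.48 min.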